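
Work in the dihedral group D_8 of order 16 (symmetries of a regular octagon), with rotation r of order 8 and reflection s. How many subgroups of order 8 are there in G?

3

|G| = 16 and 8 | 16, so subgroups of order 8 are possible by Lagrange.
The subgroups of order 8 are: {e, r, r^2, r^3, r^4, r^5, r^6, r^7}; {e, r^2, r^4, r^6, s, r^2s, r^4s, r^6s}; {e, r^2, r^4, r^6, rs, r^3s, r^5s, r^7s}.
So G has 3 subgroups of order 8.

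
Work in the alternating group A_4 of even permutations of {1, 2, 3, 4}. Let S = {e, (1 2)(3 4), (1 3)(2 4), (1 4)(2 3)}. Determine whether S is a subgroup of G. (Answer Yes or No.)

Yes

|S| = 4 divides |G| = 12, consistent with Lagrange.
S contains the identity, every element's inverse is in S, and S is closed under ∘: it is a subgroup.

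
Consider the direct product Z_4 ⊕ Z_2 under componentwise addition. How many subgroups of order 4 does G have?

|G| = 8 and 4 | 8, so subgroups of order 4 are possible by Lagrange.
The subgroups of order 4 are: {(0,0), (0,1), (2,0), (2,1)}; {(0,0), (1,0), (2,0), (3,0)}; {(0,0), (1,1), (2,0), (3,1)}.
So G has 3 subgroups of order 4.

3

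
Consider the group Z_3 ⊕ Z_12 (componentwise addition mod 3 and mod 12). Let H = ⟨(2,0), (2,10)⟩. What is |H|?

18

|⟨(2,0)⟩| = 3 and |⟨(2,10)⟩| = 6, so |H| is a multiple of lcm(3, 6) = 6 and divides |G| = 36.
Closing under the operation: H = {(0,0), (0,2), (0,4), (0,6), (0,8), (0,10), (1,0), (1,2), (1,4), (1,6), (1,8), (1,10), (2,0), (2,2), (2,4), (2,6), (2,8), (2,10)}, so |H| = 18.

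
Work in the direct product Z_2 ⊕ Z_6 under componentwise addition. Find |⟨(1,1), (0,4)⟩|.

|⟨(1,1)⟩| = 6 and |⟨(0,4)⟩| = 3, so |H| is a multiple of lcm(6, 3) = 6 and divides |G| = 12.
Closing under the operation: H = {(0,0), (0,2), (0,4), (1,1), (1,3), (1,5)}, so |H| = 6.

6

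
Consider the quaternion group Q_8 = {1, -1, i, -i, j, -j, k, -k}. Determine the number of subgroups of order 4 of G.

3

|G| = 8 and 4 | 8, so subgroups of order 4 are possible by Lagrange.
The subgroups of order 4 are: {1, -1, i, -i}; {1, -1, j, -j}; {1, -1, k, -k}.
So G has 3 subgroups of order 4.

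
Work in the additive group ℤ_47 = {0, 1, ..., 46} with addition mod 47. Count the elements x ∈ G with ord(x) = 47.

46

In a cyclic group of order 47, the number of elements of order d (for d | 47) is φ(d).
φ(47) = 46.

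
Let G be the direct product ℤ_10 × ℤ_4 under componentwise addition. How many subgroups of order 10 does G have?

|G| = 40 and 10 | 40, so subgroups of order 10 are possible by Lagrange.
The subgroups of order 10 are: {(0,0), (0,2), (2,0), (2,2), (4,0), (4,2), (6,0), (6,2), (8,0), (8,2)}; {(0,0), (1,0), (2,0), (3,0), (4,0), (5,0), (6,0), (7,0), (8,0), (9,0)}; {(0,0), (1,2), (2,0), (3,2), (4,0), (5,2), (6,0), (7,2), (8,0), (9,2)}.
So G has 3 subgroups of order 10.

3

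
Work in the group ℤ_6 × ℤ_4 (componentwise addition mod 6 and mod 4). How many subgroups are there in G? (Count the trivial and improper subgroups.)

16

|G| = 24, so by Lagrange every subgroup order divides 24. Divisors: 1, 2, 3, 4, 6, 8, 12, 24.
Subgroups by order — order 1: 1; order 2: 3; order 3: 1; order 4: 3; order 6: 3; order 8: 1; order 12: 3; order 24: 1.
Total: 1 + 3 + 1 + 3 + 3 + 1 + 3 + 1 = 16.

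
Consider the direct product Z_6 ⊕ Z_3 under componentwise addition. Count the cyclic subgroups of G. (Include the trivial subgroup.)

Group the elements of G by the cyclic subgroup they generate; each cyclic subgroup of order d accounts for φ(d) elements.
Cyclic subgroups by order — order 1: 1; order 2: 1; order 3: 4; order 6: 4.
Total: 10.

10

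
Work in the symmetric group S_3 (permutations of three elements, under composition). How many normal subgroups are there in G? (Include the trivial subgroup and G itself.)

G has 6 subgroups. Checking conjugation-invariance by order — order 1: 1/1 normal; order 2: 0/3 normal; order 3: 1/1 normal; order 6: 1/1 normal.
Total normal subgroups: 3.

3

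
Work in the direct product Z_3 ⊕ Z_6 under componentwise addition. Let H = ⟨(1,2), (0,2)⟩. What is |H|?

9

|⟨(1,2)⟩| = 3 and |⟨(0,2)⟩| = 3, so |H| is a multiple of lcm(3, 3) = 3 and divides |G| = 18.
Closing under the operation: H = {(0,0), (0,2), (0,4), (1,0), (1,2), (1,4), (2,0), (2,2), (2,4)}, so |H| = 9.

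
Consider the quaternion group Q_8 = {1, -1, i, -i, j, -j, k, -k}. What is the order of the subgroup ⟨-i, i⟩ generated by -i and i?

|⟨-i⟩| = 4 and |⟨i⟩| = 4, so |H| is a multiple of lcm(4, 4) = 4 and divides |G| = 8.
Closing under the operation: H = {1, -1, i, -i}, so |H| = 4.

4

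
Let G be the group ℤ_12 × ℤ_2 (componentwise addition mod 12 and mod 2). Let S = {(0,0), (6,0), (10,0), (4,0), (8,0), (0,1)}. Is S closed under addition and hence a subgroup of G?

No

(10,0) ∈ S but its inverse (2,0) ∉ S, so S is not a subgroup.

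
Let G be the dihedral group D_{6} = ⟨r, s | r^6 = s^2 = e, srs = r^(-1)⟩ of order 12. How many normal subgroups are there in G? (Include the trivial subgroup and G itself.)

G has 16 subgroups. Checking conjugation-invariance by order — order 1: 1/1 normal; order 2: 1/7 normal; order 3: 1/1 normal; order 4: 0/3 normal; order 6: 3/3 normal; order 12: 1/1 normal.
Total normal subgroups: 7.

7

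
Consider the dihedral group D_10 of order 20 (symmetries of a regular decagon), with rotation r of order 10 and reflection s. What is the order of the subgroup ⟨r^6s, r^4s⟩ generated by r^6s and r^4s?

|⟨r^6s⟩| = 2 and |⟨r^4s⟩| = 2, so |H| is a multiple of lcm(2, 2) = 2 and divides |G| = 20.
Closing under the operation: H = {e, r^2, r^4, r^6, r^8, s, r^2s, r^4s, r^6s, r^8s}, so |H| = 10.

10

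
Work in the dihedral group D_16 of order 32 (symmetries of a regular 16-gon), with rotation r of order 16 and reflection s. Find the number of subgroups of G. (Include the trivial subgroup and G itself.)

|G| = 32, so by Lagrange every subgroup order divides 32. Divisors: 1, 2, 4, 8, 16, 32.
Subgroups by order — order 1: 1; order 2: 17; order 4: 9; order 8: 5; order 16: 3; order 32: 1.
Total: 1 + 17 + 9 + 5 + 3 + 1 = 36.

36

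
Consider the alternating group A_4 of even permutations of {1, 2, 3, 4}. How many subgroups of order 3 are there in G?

4

|G| = 12 and 3 | 12, so subgroups of order 3 are possible by Lagrange.
The subgroups of order 3 are: {e, (1 2 3), (1 3 2)}; {e, (1 2 4), (1 4 2)}; {e, (1 3 4), (1 4 3)}; {e, (2 3 4), (2 4 3)}.
So G has 4 subgroups of order 3.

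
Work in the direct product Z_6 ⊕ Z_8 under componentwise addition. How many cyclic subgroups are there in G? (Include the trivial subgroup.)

16

Each element a generates a cyclic subgroup ⟨a⟩; distinct elements may generate the same one (a cyclic group of order d has φ(d) generators).
Cyclic subgroups by order — order 1: 1; order 2: 3; order 3: 1; order 4: 2; order 6: 3; order 8: 2; order 12: 2; order 24: 2.
Total: 16.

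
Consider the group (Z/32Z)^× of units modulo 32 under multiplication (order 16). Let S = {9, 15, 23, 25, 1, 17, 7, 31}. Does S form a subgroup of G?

Yes

|S| = 8 divides |G| = 16, consistent with Lagrange.
S contains the identity, every element's inverse is in S, and S is closed under ·: it is a subgroup.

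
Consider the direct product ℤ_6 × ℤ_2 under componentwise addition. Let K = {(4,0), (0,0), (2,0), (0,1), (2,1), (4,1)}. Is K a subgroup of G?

Yes

|K| = 6 divides |G| = 12, consistent with Lagrange.
K contains the identity, every element's inverse is in K, and K is closed under +: it is a subgroup.
In fact K = ⟨(2,1)⟩.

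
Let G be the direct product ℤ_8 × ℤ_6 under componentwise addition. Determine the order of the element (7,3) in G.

8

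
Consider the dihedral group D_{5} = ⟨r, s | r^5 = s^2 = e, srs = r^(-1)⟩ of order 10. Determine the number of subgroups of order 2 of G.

|G| = 10 and 2 | 10, so subgroups of order 2 are possible by Lagrange.
The subgroups of order 2 are: {e, r^2s}; {e, r^3s}; {e, r^4s}; {e, rs}; … (5 in all).
So G has 5 subgroups of order 2.

5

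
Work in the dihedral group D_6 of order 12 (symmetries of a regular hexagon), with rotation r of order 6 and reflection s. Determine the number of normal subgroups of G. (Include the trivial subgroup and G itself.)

7

G has 16 subgroups. Checking conjugation-invariance by order — order 1: 1/1 normal; order 2: 1/7 normal; order 3: 1/1 normal; order 4: 0/3 normal; order 6: 3/3 normal; order 12: 1/1 normal.
Total normal subgroups: 7.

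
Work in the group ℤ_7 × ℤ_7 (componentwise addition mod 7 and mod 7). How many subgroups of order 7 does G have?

8

|G| = 49 and 7 | 49, so subgroups of order 7 are possible by Lagrange.
The subgroups of order 7 are: {(0,0), (0,1), (0,2), (0,3), (0,4), (0,5), (0,6)}; {(0,0), (1,0), (2,0), (3,0), (4,0), (5,0), (6,0)}; {(0,0), (1,1), (2,2), (3,3), (4,4), (5,5), (6,6)}; {(0,0), (1,2), (2,4), (3,6), (4,1), (5,3), (6,5)}; … (8 in all).
So G has 8 subgroups of order 7.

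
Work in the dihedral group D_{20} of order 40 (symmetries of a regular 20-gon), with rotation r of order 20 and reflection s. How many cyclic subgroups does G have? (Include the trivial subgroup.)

26

Group the elements of G by the cyclic subgroup they generate; each cyclic subgroup of order d accounts for φ(d) elements.
Cyclic subgroups by order — order 1: 1; order 2: 21; order 4: 1; order 5: 1; order 10: 1; order 20: 1.
Total: 26.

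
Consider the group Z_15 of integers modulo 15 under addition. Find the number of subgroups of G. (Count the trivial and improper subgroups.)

A cyclic group of order 15 has exactly one subgroup for each divisor of 15.
Divisors of 15: 1, 3, 5, 15.
So Z_15 has 4 subgroups.

4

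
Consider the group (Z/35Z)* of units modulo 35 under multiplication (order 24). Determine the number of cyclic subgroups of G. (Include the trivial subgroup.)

A cyclic subgroup of order d is generated by each of its φ(d) elements of order d, so the cyclic subgroups of order d number (#elements of order d)/φ(d).
Cyclic subgroups by order — order 1: 1; order 2: 3; order 3: 1; order 4: 2; order 6: 3; order 12: 2.
Total: 12.

12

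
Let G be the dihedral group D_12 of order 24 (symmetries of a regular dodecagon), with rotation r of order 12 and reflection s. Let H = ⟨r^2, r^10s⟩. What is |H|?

|⟨r^2⟩| = 6 and |⟨r^10s⟩| = 2, so |H| is a multiple of lcm(6, 2) = 6 and divides |G| = 24.
Closing under the operation: H = {e, r^2, r^4, r^6, r^8, r^10, s, r^2s, r^4s, r^6s, r^8s, r^10s}, so |H| = 12.

12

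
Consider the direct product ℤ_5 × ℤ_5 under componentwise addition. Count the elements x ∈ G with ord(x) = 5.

An element (a,b) has order lcm(ord(a), ord(b)); count pairs with lcm equal to 5.
Enumerating gives 24 such elements.

24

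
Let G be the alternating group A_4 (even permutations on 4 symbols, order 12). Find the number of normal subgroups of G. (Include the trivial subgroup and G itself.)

G has 10 subgroups. Checking conjugation-invariance by order — order 1: 1/1 normal; order 2: 0/3 normal; order 3: 0/4 normal; order 4: 1/1 normal; order 12: 1/1 normal.
Total normal subgroups: 3.

3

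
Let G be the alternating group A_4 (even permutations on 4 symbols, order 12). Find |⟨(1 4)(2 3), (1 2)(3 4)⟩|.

4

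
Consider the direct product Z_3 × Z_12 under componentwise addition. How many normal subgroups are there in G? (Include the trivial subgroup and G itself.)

18

G is abelian, so every subgroup is normal.
G has 18 subgroups in total, hence 18 normal subgroups.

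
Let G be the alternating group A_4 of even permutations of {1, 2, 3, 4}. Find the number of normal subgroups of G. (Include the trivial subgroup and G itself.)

G has 10 subgroups. Checking conjugation-invariance by order — order 1: 1/1 normal; order 2: 0/3 normal; order 3: 0/4 normal; order 4: 1/1 normal; order 12: 1/1 normal.
Total normal subgroups: 3.

3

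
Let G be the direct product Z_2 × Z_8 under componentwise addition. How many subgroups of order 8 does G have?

3

|G| = 16 and 8 | 16, so subgroups of order 8 are possible by Lagrange.
The subgroups of order 8 are: {(0,0), (0,1), (0,2), (0,3), (0,4), (0,5), (0,6), (0,7)}; {(0,0), (0,2), (0,4), (0,6), (1,0), (1,2), (1,4), (1,6)}; {(0,0), (0,2), (0,4), (0,6), (1,1), (1,3), (1,5), (1,7)}.
So G has 3 subgroups of order 8.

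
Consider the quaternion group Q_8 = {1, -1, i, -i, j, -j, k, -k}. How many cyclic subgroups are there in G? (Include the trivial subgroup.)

A cyclic subgroup of order d is generated by each of its φ(d) elements of order d, so the cyclic subgroups of order d number (#elements of order d)/φ(d).
Cyclic subgroups by order — order 1: 1; order 2: 1; order 4: 3.
Total: 5.

5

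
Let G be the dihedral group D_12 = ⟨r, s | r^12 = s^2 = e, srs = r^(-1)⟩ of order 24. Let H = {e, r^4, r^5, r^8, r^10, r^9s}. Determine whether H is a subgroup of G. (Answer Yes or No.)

No

r^10 ∈ H but its inverse r^2 ∉ H, so H is not a subgroup.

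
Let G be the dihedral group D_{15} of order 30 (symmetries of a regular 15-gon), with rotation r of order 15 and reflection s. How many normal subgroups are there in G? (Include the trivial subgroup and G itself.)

G has 28 subgroups. Checking conjugation-invariance by order — order 1: 1/1 normal; order 2: 0/15 normal; order 3: 1/1 normal; order 5: 1/1 normal; order 6: 0/5 normal; order 10: 0/3 normal; order 15: 1/1 normal; order 30: 1/1 normal.
Total normal subgroups: 5.

5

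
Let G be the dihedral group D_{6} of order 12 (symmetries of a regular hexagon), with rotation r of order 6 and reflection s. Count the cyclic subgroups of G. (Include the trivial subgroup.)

Each element a generates a cyclic subgroup ⟨a⟩; distinct elements may generate the same one (a cyclic group of order d has φ(d) generators).
Cyclic subgroups by order — order 1: 1; order 2: 7; order 3: 1; order 6: 1.
Total: 10.

10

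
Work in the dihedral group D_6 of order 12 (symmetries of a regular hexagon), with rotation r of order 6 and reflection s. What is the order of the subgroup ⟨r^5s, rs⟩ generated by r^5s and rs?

|⟨r^5s⟩| = 2 and |⟨rs⟩| = 2, so |H| is a multiple of lcm(2, 2) = 2 and divides |G| = 12.
Closing under the operation: H = {e, r^2, r^4, rs, r^3s, r^5s}, so |H| = 6.

6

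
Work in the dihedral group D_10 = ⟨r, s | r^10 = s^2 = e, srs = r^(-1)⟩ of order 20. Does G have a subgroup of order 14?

No

14 does not divide |G| = 20, so by Lagrange no subgroup of order 14 exists.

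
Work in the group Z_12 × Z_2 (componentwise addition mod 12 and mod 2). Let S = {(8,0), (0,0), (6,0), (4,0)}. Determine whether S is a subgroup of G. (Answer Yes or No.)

Closure fails: (4,0) + (6,0) = (10,0) ∉ S. So S is not a subgroup.

No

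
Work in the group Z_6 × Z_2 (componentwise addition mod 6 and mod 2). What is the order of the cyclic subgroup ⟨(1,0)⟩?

The order of (1,0) in Z_6 × Z_2 is lcm(ord(1) in Z_6, ord(0) in Z_2).
ord(1) = 6 and ord(0) = 1, so |⟨(1,0)⟩| = lcm(6, 1) = 6.

6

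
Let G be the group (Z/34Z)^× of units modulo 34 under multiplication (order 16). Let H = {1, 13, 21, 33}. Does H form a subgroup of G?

|H| = 4 divides |G| = 16, consistent with Lagrange.
H contains the identity, every element's inverse is in H, and H is closed under ·: it is a subgroup.
In fact H = ⟨21⟩.

Yes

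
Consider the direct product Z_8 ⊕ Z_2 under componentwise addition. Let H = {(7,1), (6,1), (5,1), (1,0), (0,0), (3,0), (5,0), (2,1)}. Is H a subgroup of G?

(7,1) ∈ H but its inverse (1,1) ∉ H, so H is not a subgroup.

No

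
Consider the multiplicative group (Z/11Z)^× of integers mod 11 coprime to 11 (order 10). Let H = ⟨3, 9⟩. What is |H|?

|⟨3⟩| = 5 and |⟨9⟩| = 5, so |H| is a multiple of lcm(5, 5) = 5 and divides |G| = 10.
Closing under the operation: H = {1, 3, 4, 5, 9}, so |H| = 5.

5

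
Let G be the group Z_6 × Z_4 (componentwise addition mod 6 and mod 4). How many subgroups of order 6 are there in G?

3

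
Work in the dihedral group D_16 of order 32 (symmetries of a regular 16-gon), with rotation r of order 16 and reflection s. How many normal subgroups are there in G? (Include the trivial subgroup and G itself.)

8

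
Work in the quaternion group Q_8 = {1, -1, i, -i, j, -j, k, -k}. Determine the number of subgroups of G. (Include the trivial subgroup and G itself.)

6

|G| = 8, so by Lagrange every subgroup order divides 8. Divisors: 1, 2, 4, 8.
Subgroups by order — order 1: 1; order 2: 1; order 4: 3; order 8: 1.
Total: 1 + 1 + 3 + 1 = 6.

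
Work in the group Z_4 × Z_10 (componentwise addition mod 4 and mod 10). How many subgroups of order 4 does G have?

|G| = 40 and 4 | 40, so subgroups of order 4 are possible by Lagrange.
The subgroups of order 4 are: {(0,0), (0,5), (2,0), (2,5)}; {(0,0), (1,0), (2,0), (3,0)}; {(0,0), (1,5), (2,0), (3,5)}.
So G has 3 subgroups of order 4.

3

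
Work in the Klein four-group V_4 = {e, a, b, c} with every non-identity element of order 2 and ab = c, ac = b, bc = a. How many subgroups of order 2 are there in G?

|G| = 4 and 2 | 4, so subgroups of order 2 are possible by Lagrange.
The subgroups of order 2 are: {e, a}; {e, b}; {e, c}.
So G has 3 subgroups of order 2.

3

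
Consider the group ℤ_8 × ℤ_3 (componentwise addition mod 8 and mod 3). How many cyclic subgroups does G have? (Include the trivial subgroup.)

A cyclic subgroup of order d is generated by each of its φ(d) elements of order d, so the cyclic subgroups of order d number (#elements of order d)/φ(d).
Cyclic subgroups by order — order 1: 1; order 2: 1; order 3: 1; order 4: 1; order 6: 1; order 8: 1; order 12: 1; order 24: 1.
Total: 8.

8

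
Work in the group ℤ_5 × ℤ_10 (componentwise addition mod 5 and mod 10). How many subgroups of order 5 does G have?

6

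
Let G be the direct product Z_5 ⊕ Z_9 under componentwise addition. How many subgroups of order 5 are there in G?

|G| = 45 and 5 | 45, so subgroups of order 5 are possible by Lagrange.
The subgroups of order 5 are: {(0,0), (1,0), (2,0), (3,0), (4,0)}.
So G has 1 subgroup of order 5.

1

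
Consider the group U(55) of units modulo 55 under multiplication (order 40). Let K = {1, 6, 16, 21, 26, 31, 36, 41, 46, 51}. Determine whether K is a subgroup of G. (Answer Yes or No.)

|K| = 10 divides |G| = 40, consistent with Lagrange.
K contains the identity, every element's inverse is in K, and K is closed under ·: it is a subgroup.
In fact K = ⟨6⟩.

Yes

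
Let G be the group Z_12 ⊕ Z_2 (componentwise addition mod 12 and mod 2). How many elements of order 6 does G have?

An element (a,b) has order lcm(ord(a), ord(b)); count pairs with lcm equal to 6.
Enumerating gives 6 such elements.

6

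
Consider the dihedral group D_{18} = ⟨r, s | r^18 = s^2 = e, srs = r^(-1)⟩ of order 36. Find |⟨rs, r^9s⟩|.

18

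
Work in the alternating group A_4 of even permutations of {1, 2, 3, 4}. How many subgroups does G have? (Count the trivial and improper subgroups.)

10

|G| = 12, so by Lagrange every subgroup order divides 12. Divisors: 1, 2, 3, 4, 6, 12.
Subgroups by order — order 1: 1; order 2: 3; order 3: 4; order 4: 1; order 6: 0; order 12: 1.
Total: 1 + 3 + 4 + 1 + 0 + 1 = 10.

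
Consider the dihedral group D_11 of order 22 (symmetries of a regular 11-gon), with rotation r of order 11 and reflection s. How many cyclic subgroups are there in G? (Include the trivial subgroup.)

13

A cyclic subgroup of order d is generated by each of its φ(d) elements of order d, so the cyclic subgroups of order d number (#elements of order d)/φ(d).
Cyclic subgroups by order — order 1: 1; order 2: 11; order 11: 1.
Total: 13.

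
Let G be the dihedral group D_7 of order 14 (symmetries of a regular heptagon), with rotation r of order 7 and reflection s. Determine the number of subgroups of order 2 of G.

|G| = 14 and 2 | 14, so subgroups of order 2 are possible by Lagrange.
The subgroups of order 2 are: {e, r^2s}; {e, r^3s}; {e, r^4s}; {e, r^5s}; … (7 in all).
So G has 7 subgroups of order 2.

7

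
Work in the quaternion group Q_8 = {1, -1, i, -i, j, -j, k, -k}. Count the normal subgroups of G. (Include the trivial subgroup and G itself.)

6

G has 6 subgroups. Checking conjugation-invariance by order — order 1: 1/1 normal; order 2: 1/1 normal; order 4: 3/3 normal; order 8: 1/1 normal.
Total normal subgroups: 6.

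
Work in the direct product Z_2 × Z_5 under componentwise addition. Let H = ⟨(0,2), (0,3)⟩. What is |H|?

5

|⟨(0,2)⟩| = 5 and |⟨(0,3)⟩| = 5, so |H| is a multiple of lcm(5, 5) = 5 and divides |G| = 10.
Closing under the operation: H = {(0,0), (0,1), (0,2), (0,3), (0,4)}, so |H| = 5.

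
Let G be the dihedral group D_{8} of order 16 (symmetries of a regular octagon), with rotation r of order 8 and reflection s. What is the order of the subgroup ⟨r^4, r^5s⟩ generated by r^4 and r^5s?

|⟨r^4⟩| = 2 and |⟨r^5s⟩| = 2, so |H| is a multiple of lcm(2, 2) = 2 and divides |G| = 16.
Closing under the operation: H = {e, r^4, rs, r^5s}, so |H| = 4.

4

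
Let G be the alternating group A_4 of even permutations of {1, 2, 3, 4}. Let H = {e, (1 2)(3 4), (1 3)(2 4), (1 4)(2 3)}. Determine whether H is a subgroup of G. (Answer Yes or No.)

|H| = 4 divides |G| = 12, consistent with Lagrange.
H contains the identity, every element's inverse is in H, and H is closed under ∘: it is a subgroup.

Yes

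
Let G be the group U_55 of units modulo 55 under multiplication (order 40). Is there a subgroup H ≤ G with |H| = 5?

5 | 40. A subgroup of order 5 is {1, 16, 26, 31, 36}.

Yes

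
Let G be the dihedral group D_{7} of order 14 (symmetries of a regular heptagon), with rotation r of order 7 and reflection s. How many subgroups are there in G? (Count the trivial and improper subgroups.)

10

|G| = 14, so by Lagrange every subgroup order divides 14. Divisors: 1, 2, 7, 14.
Subgroups by order — order 1: 1; order 2: 7; order 7: 1; order 14: 1.
Total: 1 + 7 + 1 + 1 = 10.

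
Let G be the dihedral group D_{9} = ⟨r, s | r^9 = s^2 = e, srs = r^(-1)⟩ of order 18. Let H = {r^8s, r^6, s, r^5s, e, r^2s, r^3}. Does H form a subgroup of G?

|H| = 7 does not divide |G| = 18, so by Lagrange H is not a subgroup.

No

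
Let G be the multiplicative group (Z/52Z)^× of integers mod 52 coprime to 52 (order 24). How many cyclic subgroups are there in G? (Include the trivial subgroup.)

12

A cyclic subgroup of order d is generated by each of its φ(d) elements of order d, so the cyclic subgroups of order d number (#elements of order d)/φ(d).
Cyclic subgroups by order — order 1: 1; order 2: 3; order 3: 1; order 4: 2; order 6: 3; order 12: 2.
Total: 12.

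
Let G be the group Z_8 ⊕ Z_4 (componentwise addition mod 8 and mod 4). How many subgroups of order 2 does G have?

3

|G| = 32 and 2 | 32, so subgroups of order 2 are possible by Lagrange.
The subgroups of order 2 are: {(0,0), (0,2)}; {(0,0), (4,0)}; {(0,0), (4,2)}.
So G has 3 subgroups of order 2.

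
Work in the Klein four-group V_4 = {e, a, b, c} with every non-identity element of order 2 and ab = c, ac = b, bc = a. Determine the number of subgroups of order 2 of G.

|G| = 4 and 2 | 4, so subgroups of order 2 are possible by Lagrange.
The subgroups of order 2 are: {e, a}; {e, b}; {e, c}.
So G has 3 subgroups of order 2.

3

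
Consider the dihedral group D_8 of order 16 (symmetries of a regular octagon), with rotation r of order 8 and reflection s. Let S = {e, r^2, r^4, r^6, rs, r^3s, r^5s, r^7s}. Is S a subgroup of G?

Yes

|S| = 8 divides |G| = 16, consistent with Lagrange.
S contains the identity, every element's inverse is in S, and S is closed under ·: it is a subgroup.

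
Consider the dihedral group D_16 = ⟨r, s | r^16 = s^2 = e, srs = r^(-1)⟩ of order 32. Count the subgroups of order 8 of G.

5

|G| = 32 and 8 | 32, so subgroups of order 8 are possible by Lagrange.
The subgroups of order 8 are: {e, r^2, r^4, r^6, r^8, r^10, r^12, r^14}; {e, r^4, r^8, r^12, r^2s, r^6s, r^10s, r^14s}; {e, r^4, r^8, r^12, r^3s, r^7s, r^11s, r^15s}; {e, r^4, r^8, r^12, s, r^4s, r^8s, r^12s}; … (5 in all).
So G has 5 subgroups of order 8.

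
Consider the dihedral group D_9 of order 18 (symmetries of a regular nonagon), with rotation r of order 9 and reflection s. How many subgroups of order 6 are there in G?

3

|G| = 18 and 6 | 18, so subgroups of order 6 are possible by Lagrange.
The subgroups of order 6 are: {e, r^3, r^6, r^2s, r^5s, r^8s}; {e, r^3, r^6, s, r^3s, r^6s}; {e, r^3, r^6, rs, r^4s, r^7s}.
So G has 3 subgroups of order 6.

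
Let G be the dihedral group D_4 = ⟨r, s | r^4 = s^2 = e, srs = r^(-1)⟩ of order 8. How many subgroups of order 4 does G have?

3

|G| = 8 and 4 | 8, so subgroups of order 4 are possible by Lagrange.
The subgroups of order 4 are: {e, r, r^2, r^3}; {e, r^2, s, r^2s}; {e, r^2, rs, r^3s}.
So G has 3 subgroups of order 4.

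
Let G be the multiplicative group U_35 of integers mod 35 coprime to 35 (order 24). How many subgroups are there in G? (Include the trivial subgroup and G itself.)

|G| = 24, so by Lagrange every subgroup order divides 24. Divisors: 1, 2, 3, 4, 6, 8, 12, 24.
Subgroups by order — order 1: 1; order 2: 3; order 3: 1; order 4: 3; order 6: 3; order 8: 1; order 12: 3; order 24: 1.
Total: 1 + 3 + 1 + 3 + 3 + 1 + 3 + 1 = 16.

16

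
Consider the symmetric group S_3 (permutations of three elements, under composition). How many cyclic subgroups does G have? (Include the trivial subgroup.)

Each element a generates a cyclic subgroup ⟨a⟩; distinct elements may generate the same one (a cyclic group of order d has φ(d) generators).
Cyclic subgroups by order — order 1: 1; order 2: 3; order 3: 1.
Total: 5.

5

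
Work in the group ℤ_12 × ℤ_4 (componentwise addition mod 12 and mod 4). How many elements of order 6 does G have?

6

An element (a,b) has order lcm(ord(a), ord(b)); count pairs with lcm equal to 6.
Enumerating gives 6 such elements.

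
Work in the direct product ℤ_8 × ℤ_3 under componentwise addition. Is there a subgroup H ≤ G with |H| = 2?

2 | 24. A subgroup of order 2 is {(0,0), (4,0)}.

Yes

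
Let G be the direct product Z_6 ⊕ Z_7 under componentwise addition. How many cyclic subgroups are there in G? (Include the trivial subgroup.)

8

Group the elements of G by the cyclic subgroup they generate; each cyclic subgroup of order d accounts for φ(d) elements.
Cyclic subgroups by order — order 1: 1; order 2: 1; order 3: 1; order 6: 1; order 7: 1; order 14: 1; order 21: 1; order 42: 1.
Total: 8.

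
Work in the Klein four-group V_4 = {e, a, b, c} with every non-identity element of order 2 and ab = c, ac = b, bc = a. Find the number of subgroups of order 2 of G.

|G| = 4 and 2 | 4, so subgroups of order 2 are possible by Lagrange.
The subgroups of order 2 are: {e, a}; {e, b}; {e, c}.
So G has 3 subgroups of order 2.

3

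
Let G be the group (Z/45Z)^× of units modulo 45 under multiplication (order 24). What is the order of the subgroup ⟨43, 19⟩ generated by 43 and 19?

12

|⟨43⟩| = 12 and |⟨19⟩| = 2, so |H| is a multiple of lcm(12, 2) = 12 and divides |G| = 24.
Closing under the operation: H = {1, 4, 7, 13, 16, 19, 22, 28, 31, 34, 37, 43}, so |H| = 12.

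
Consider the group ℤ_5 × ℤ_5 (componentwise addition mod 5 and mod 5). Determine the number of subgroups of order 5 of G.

6

|G| = 25 and 5 | 25, so subgroups of order 5 are possible by Lagrange.
The subgroups of order 5 are: {(0,0), (0,1), (0,2), (0,3), (0,4)}; {(0,0), (1,0), (2,0), (3,0), (4,0)}; {(0,0), (1,1), (2,2), (3,3), (4,4)}; {(0,0), (1,2), (2,4), (3,1), (4,3)}; … (6 in all).
So G has 6 subgroups of order 5.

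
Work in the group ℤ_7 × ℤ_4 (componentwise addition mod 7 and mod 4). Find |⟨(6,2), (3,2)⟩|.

|⟨(6,2)⟩| = 14 and |⟨(3,2)⟩| = 14, so |H| is a multiple of lcm(14, 14) = 14 and divides |G| = 28.
Closing under the operation: H = {(0,0), (0,2), (1,0), (1,2), (2,0), (2,2), (3,0), (3,2), (4,0), (4,2), (5,0), (5,2), (6,0), (6,2)}, so |H| = 14.

14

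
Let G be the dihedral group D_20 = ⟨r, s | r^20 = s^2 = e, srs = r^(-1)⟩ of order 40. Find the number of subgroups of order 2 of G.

21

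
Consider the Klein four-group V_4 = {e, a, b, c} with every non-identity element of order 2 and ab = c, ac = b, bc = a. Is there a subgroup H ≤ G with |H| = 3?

No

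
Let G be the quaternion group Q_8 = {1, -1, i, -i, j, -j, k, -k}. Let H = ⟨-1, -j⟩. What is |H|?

4

|⟨-1⟩| = 2 and |⟨-j⟩| = 4, so |H| is a multiple of lcm(2, 4) = 4 and divides |G| = 8.
Closing under the operation: H = {1, -1, j, -j}, so |H| = 4.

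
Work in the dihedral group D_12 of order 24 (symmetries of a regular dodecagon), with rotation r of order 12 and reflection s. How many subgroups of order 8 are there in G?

3

|G| = 24 and 8 | 24, so subgroups of order 8 are possible by Lagrange.
The subgroups of order 8 are: {e, r^3, r^6, r^9, rs, r^4s, r^7s, r^10s}; {e, r^3, r^6, r^9, r^2s, r^5s, r^8s, r^11s}; {e, r^3, r^6, r^9, s, r^3s, r^6s, r^9s}.
So G has 3 subgroups of order 8.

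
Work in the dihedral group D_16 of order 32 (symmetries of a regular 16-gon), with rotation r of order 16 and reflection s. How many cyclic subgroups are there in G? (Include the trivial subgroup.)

21

A cyclic subgroup of order d is generated by each of its φ(d) elements of order d, so the cyclic subgroups of order d number (#elements of order d)/φ(d).
Cyclic subgroups by order — order 1: 1; order 2: 17; order 4: 1; order 8: 1; order 16: 1.
Total: 21.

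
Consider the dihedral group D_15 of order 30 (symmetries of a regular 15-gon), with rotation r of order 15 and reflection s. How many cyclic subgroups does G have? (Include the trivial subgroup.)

A cyclic subgroup of order d is generated by each of its φ(d) elements of order d, so the cyclic subgroups of order d number (#elements of order d)/φ(d).
Cyclic subgroups by order — order 1: 1; order 2: 15; order 3: 1; order 5: 1; order 15: 1.
Total: 19.

19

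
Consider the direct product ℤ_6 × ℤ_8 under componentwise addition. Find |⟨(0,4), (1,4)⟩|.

12

|⟨(0,4)⟩| = 2 and |⟨(1,4)⟩| = 6, so |H| is a multiple of lcm(2, 6) = 6 and divides |G| = 48.
Closing under the operation: H = {(0,0), (0,4), (1,0), (1,4), (2,0), (2,4), (3,0), (3,4), (4,0), (4,4), (5,0), (5,4)}, so |H| = 12.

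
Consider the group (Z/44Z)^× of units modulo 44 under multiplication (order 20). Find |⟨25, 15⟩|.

|⟨25⟩| = 5 and |⟨15⟩| = 10, so |H| is a multiple of lcm(5, 10) = 10 and divides |G| = 20.
Closing under the operation: H = {1, 3, 5, 9, 15, 23, 25, 27, 31, 37}, so |H| = 10.

10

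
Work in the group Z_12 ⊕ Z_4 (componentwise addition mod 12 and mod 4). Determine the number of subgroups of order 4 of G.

7

|G| = 48 and 4 | 48, so subgroups of order 4 are possible by Lagrange.
The subgroups of order 4 are: {(0,0), (0,1), (0,2), (0,3)}; {(0,0), (0,2), (6,0), (6,2)}; {(0,0), (0,2), (6,1), (6,3)}; {(0,0), (3,0), (6,0), (9,0)}; … (7 in all).
So G has 7 subgroups of order 4.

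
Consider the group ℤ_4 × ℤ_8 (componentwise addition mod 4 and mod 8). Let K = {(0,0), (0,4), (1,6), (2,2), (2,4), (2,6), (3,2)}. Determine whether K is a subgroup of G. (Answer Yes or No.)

|K| = 7 does not divide |G| = 32, so by Lagrange K is not a subgroup.

No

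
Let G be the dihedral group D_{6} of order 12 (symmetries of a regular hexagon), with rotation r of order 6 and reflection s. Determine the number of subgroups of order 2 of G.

|G| = 12 and 2 | 12, so subgroups of order 2 are possible by Lagrange.
The subgroups of order 2 are: {e, r^2s}; {e, r^3}; {e, r^3s}; {e, r^4s}; … (7 in all).
So G has 7 subgroups of order 2.

7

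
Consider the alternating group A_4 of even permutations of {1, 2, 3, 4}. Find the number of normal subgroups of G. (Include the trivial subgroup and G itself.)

G has 10 subgroups. Checking conjugation-invariance by order — order 1: 1/1 normal; order 2: 0/3 normal; order 3: 0/4 normal; order 4: 1/1 normal; order 12: 1/1 normal.
Total normal subgroups: 3.

3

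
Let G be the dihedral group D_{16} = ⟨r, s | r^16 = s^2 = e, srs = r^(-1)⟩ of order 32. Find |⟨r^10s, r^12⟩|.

8

|⟨r^10s⟩| = 2 and |⟨r^12⟩| = 4, so |H| is a multiple of lcm(2, 4) = 4 and divides |G| = 32.
Closing under the operation: H = {e, r^4, r^8, r^12, r^2s, r^6s, r^10s, r^14s}, so |H| = 8.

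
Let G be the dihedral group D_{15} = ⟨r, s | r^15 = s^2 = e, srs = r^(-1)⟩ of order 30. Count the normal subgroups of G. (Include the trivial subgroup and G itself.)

G has 28 subgroups. Checking conjugation-invariance by order — order 1: 1/1 normal; order 2: 0/15 normal; order 3: 1/1 normal; order 5: 1/1 normal; order 6: 0/5 normal; order 10: 0/3 normal; order 15: 1/1 normal; order 30: 1/1 normal.
Total normal subgroups: 5.

5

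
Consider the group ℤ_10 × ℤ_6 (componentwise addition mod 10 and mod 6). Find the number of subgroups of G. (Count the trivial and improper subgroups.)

|G| = 60, so by Lagrange every subgroup order divides 60. Divisors: 1, 2, 3, 4, 5, 6, 10, 12, 15, 20, 30, 60.
Subgroups by order — order 1: 1; order 2: 3; order 3: 1; order 4: 1; order 5: 1; order 6: 3; order 10: 3; order 12: 1; order 15: 1; order 20: 1; order 30: 3; order 60: 1.
Total: 1 + 3 + 1 + 1 + 1 + 3 + 3 + 1 + 1 + 1 + 3 + 1 = 20.

20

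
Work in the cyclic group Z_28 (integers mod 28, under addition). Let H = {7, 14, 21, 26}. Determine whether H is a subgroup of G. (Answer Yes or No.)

No

The identity 0 ∉ H, so H is not a subgroup.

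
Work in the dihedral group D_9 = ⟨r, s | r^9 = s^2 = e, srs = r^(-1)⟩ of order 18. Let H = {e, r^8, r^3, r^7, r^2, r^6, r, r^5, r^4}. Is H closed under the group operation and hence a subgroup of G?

Yes

|H| = 9 divides |G| = 18, consistent with Lagrange.
H contains the identity, every element's inverse is in H, and H is closed under ·: it is a subgroup.
In fact H = ⟨r^4⟩.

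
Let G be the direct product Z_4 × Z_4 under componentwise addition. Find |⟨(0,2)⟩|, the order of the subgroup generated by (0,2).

The order of (0,2) in Z_4 × Z_4 is lcm(ord(0) in Z_4, ord(2) in Z_4).
ord(0) = 1 and ord(2) = 2, so |⟨(0,2)⟩| = lcm(1, 2) = 2.

2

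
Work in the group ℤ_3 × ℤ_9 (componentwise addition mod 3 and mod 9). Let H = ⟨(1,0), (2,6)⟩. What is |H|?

|⟨(1,0)⟩| = 3 and |⟨(2,6)⟩| = 3, so |H| is a multiple of lcm(3, 3) = 3 and divides |G| = 27.
Closing under the operation: H = {(0,0), (0,3), (0,6), (1,0), (1,3), (1,6), (2,0), (2,3), (2,6)}, so |H| = 9.

9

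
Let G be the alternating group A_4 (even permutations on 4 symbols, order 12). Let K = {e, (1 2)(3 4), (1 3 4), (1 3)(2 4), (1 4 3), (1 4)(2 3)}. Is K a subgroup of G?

Closure fails: (1 4 3) ∘ (1 2)(3 4) = (1 2 4) ∉ K. So K is not a subgroup.

No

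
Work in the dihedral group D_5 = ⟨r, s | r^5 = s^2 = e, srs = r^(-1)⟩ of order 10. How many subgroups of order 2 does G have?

|G| = 10 and 2 | 10, so subgroups of order 2 are possible by Lagrange.
The subgroups of order 2 are: {e, r^2s}; {e, r^3s}; {e, r^4s}; {e, rs}; … (5 in all).
So G has 5 subgroups of order 2.

5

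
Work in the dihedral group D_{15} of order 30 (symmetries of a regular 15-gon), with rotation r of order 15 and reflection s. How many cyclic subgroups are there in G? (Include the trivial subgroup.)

Group the elements of G by the cyclic subgroup they generate; each cyclic subgroup of order d accounts for φ(d) elements.
Cyclic subgroups by order — order 1: 1; order 2: 15; order 3: 1; order 5: 1; order 15: 1.
Total: 19.

19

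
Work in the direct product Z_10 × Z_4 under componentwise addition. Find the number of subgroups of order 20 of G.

3

|G| = 40 and 20 | 40, so subgroups of order 20 are possible by Lagrange.
The subgroups of order 20 are: {(0,0), (0,1), (0,2), (0,3), (2,0), (2,1), (2,2), (2,3), (4,0), (4,1), (4,2), (4,3), (6,0), (6,1), (6,2), (6,3), (8,0), (8,1), (8,2), (8,3)}; {(0,0), (0,2), (1,0), (1,2), (2,0), (2,2), (3,0), (3,2), (4,0), (4,2), (5,0), (5,2), (6,0), (6,2), (7,0), (7,2), (8,0), (8,2), (9,0), (9,2)}; {(0,0), (0,2), (1,1), (1,3), (2,0), (2,2), (3,1), (3,3), (4,0), (4,2), (5,1), (5,3), (6,0), (6,2), (7,1), (7,3), (8,0), (8,2), (9,1), (9,3)}.
So G has 3 subgroups of order 20.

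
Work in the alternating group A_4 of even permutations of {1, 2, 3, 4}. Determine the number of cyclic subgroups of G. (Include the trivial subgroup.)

Each element a generates a cyclic subgroup ⟨a⟩; distinct elements may generate the same one (a cyclic group of order d has φ(d) generators).
Cyclic subgroups by order — order 1: 1; order 2: 3; order 3: 4.
Total: 8.

8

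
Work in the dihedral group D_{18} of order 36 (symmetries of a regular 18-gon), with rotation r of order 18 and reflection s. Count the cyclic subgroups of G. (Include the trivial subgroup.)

24

A cyclic subgroup of order d is generated by each of its φ(d) elements of order d, so the cyclic subgroups of order d number (#elements of order d)/φ(d).
Cyclic subgroups by order — order 1: 1; order 2: 19; order 3: 1; order 6: 1; order 9: 1; order 18: 1.
Total: 24.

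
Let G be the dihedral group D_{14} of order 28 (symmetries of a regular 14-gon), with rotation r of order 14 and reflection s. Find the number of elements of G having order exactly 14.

6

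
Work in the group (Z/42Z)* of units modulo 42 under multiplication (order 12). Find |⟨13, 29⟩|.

4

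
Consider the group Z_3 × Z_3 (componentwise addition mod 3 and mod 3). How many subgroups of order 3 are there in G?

|G| = 9 and 3 | 9, so subgroups of order 3 are possible by Lagrange.
The subgroups of order 3 are: {(0,0), (0,1), (0,2)}; {(0,0), (1,0), (2,0)}; {(0,0), (1,1), (2,2)}; {(0,0), (1,2), (2,1)}.
So G has 4 subgroups of order 3.

4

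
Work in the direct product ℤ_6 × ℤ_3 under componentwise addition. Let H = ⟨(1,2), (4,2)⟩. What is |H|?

6

|⟨(1,2)⟩| = 6 and |⟨(4,2)⟩| = 3, so |H| is a multiple of lcm(6, 3) = 6 and divides |G| = 18.
Closing under the operation: H = {(0,0), (1,2), (2,1), (3,0), (4,2), (5,1)}, so |H| = 6.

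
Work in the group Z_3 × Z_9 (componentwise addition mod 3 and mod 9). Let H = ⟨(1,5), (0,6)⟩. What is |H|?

|⟨(1,5)⟩| = 9 and |⟨(0,6)⟩| = 3, so |H| is a multiple of lcm(9, 3) = 9 and divides |G| = 27.
Closing under the operation: H = {(0,0), (0,3), (0,6), (1,2), (1,5), (1,8), (2,1), (2,4), (2,7)}, so |H| = 9.

9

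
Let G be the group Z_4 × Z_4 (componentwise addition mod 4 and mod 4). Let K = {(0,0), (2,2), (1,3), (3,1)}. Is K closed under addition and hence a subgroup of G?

Yes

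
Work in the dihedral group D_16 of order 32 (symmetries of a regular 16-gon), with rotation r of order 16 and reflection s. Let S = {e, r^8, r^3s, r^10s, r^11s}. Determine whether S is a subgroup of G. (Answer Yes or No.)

No

|S| = 5 does not divide |G| = 32, so by Lagrange S is not a subgroup.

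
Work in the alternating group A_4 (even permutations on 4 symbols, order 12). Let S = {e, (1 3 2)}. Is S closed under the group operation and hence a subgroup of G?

No

(1 3 2) ∈ S but its inverse (1 2 3) ∉ S, so S is not a subgroup.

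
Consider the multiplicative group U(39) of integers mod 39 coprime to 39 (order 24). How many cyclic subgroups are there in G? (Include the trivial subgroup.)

Each element a generates a cyclic subgroup ⟨a⟩; distinct elements may generate the same one (a cyclic group of order d has φ(d) generators).
Cyclic subgroups by order — order 1: 1; order 2: 3; order 3: 1; order 4: 2; order 6: 3; order 12: 2.
Total: 12.

12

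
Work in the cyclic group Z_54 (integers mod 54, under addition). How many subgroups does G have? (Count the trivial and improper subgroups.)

8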